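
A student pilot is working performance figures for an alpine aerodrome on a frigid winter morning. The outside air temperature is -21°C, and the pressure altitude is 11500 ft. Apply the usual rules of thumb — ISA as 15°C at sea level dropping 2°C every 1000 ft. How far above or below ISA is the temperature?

ISA-13°C

ISA temperature at 11500 ft = 15 − 2 × (11500/1000) = -8°C.
Deviation = OAT − ISA = -21 − (-8) = -13°C.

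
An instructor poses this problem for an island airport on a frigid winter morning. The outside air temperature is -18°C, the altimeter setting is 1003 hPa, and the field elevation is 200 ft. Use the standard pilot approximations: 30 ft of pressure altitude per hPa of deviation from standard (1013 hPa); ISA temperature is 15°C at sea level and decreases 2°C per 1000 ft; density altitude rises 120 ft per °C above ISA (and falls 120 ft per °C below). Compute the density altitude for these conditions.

Pressure altitude = 200 + (1013 − 1003) × 30 = 200 + (+300) = 500 ft.
ISA temperature at 500 ft = 15 − 2 × (500/1000) = 14°C.
ISA deviation = -18 − 14 = -32°C.
Density altitude = 500 + 120 × (-32) = -3340 ft.

-3340 ft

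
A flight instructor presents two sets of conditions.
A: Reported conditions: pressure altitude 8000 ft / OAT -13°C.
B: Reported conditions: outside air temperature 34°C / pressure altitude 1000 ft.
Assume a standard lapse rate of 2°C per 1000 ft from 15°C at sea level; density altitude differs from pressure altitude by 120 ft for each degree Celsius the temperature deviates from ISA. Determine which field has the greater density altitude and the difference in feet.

A by 3040 ft

A: ISA temp = -1°C, deviation -12°C, DA = 8000 + 120 × (-12) = 6560 ft.
B: ISA temp = 13°C, deviation +21°C, DA = 1000 + 120 × 21 = 3520 ft.
A is higher by 6560 − 3520 = 3040 ft.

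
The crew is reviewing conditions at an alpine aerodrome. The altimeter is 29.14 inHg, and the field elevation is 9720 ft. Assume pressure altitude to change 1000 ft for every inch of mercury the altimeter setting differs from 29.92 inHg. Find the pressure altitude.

10500 ft

Pressure correction = (29.92 − 29.14) × 1000 = +780 ft.
Pressure altitude = 9720 + (+780) = 10500 ft.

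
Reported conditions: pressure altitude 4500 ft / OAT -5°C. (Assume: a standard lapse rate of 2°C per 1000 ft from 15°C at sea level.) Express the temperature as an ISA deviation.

ISA temperature at 4500 ft = 15 − 2 × (4500/1000) = 6°C.
Deviation = OAT − ISA = -5 − 6 = -11°C.

ISA-11°C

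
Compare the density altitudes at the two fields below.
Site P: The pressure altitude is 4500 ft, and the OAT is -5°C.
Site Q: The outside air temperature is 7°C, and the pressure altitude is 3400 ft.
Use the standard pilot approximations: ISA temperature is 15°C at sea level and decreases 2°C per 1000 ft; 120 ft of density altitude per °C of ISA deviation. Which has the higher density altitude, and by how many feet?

Site Q by 76 ft

Site P: ISA temp = 6°C, deviation -11°C, DA = 4500 + 120 × (-11) = 3180 ft.
Site Q: ISA temp = 8.2°C, deviation -1.2°C, DA = 3400 + 120 × (-1.2) = 3256 ft.
Site Q is higher by 3256 − 3180 = 76 ft.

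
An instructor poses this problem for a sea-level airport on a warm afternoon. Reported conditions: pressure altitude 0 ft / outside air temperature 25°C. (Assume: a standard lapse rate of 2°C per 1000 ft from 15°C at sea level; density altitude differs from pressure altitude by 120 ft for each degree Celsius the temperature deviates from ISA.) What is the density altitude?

ISA temperature at 0 ft = 15 − 2 × (0/1000) = 15°C.
ISA deviation = 25 − 15 = +10°C.
Density altitude = 0 + 120 × (10) = 0 + (+1200) = 1200 ft.

1200 ft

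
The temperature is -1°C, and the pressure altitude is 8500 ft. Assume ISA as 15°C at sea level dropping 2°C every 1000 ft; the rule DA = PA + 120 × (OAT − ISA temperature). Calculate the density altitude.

8620 ft

ISA temperature at 8500 ft = 15 − 2 × (8500/1000) = -2°C.
ISA deviation = -1 − (-2) = +1°C.
Density altitude = 8500 + 120 × (1) = 8500 + (+120) = 8620 ft.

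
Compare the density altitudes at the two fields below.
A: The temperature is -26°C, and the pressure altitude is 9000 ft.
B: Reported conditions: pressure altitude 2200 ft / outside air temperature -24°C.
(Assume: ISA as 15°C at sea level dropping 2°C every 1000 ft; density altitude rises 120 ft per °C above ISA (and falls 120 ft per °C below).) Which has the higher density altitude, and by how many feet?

A: ISA temp = -3°C, deviation -23°C, DA = 9000 + 120 × (-23) = 6240 ft.
B: ISA temp = 10.6°C, deviation -34.6°C, DA = 2200 + 120 × (-34.6) = -1952 ft.
A is higher by 6240 − (-1952) = 8192 ft.

A by 8192 ft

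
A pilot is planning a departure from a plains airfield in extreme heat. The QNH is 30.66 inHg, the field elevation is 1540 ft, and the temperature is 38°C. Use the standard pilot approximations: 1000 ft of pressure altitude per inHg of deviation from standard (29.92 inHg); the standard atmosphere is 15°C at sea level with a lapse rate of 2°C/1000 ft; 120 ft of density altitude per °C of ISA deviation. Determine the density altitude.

3752 ft

Pressure altitude = 1540 + (29.92 − 30.66) × 1000 = 1540 + (-740) = 800 ft.
ISA temperature at 800 ft = 15 − 2 × (800/1000) = 13.4°C.
ISA deviation = 38 − 13.4 = +24.6°C.
Density altitude = 800 + 120 × (24.6) = 3752 ft.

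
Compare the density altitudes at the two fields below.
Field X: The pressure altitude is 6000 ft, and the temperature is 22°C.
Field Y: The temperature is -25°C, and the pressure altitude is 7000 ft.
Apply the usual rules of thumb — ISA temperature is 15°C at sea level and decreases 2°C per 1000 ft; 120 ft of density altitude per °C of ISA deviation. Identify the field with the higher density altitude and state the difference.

Field X: ISA temp = 3°C, deviation +19°C, DA = 6000 + 120 × 19 = 8280 ft.
Field Y: ISA temp = 1°C, deviation -26°C, DA = 7000 + 120 × (-26) = 3880 ft.
Field X is higher by 8280 − 3880 = 4400 ft.

Field X by 4400 ft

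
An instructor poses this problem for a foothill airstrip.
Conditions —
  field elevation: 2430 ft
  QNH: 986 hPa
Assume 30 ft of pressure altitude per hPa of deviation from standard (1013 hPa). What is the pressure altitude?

3240 ft

Pressure correction = (1013 − 986) × 30 = +810 ft.
Pressure altitude = 2430 + (+810) = 3240 ft.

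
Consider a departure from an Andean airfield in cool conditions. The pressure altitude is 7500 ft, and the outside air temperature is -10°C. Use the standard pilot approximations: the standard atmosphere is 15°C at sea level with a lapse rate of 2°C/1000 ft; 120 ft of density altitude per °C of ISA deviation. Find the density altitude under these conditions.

6300 ft

ISA temperature at 7500 ft = 15 − 2 × (7500/1000) = 0°C.
ISA deviation = -10 − 0 = -10°C.
Density altitude = 7500 + 120 × (-10) = 7500 + (-1200) = 6300 ft.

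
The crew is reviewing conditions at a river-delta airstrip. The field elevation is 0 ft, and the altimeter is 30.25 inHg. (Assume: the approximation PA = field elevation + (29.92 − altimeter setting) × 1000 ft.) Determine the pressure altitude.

-330 ft

Pressure correction = (29.92 − 30.25) × 1000 = -330 ft.
Pressure altitude = 0 + (-330) = -330 ft.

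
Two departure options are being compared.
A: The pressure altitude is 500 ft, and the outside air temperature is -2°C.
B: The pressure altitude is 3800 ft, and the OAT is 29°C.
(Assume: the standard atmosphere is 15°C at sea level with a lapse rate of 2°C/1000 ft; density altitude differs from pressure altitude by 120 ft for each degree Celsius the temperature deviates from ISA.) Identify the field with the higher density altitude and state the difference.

A: ISA temp = 14°C, deviation -16°C, DA = 500 + 120 × (-16) = -1420 ft.
B: ISA temp = 7.4°C, deviation +21.6°C, DA = 3800 + 120 × 21.6 = 6392 ft.
B is higher by 6392 − (-1420) = 7812 ft.

B by 7812 ft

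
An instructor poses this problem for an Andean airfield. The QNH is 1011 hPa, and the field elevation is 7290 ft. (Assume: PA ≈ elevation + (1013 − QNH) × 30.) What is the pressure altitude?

Pressure correction = (1013 − 1011) × 30 = +60 ft.
Pressure altitude = 7290 + (+60) = 7350 ft.

7350 ft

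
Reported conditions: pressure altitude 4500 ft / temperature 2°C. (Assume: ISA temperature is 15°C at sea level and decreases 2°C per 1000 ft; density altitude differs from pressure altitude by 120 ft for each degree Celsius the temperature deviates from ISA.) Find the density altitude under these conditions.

4020 ft

ISA temperature at 4500 ft = 15 − 2 × (4500/1000) = 6°C.
ISA deviation = 2 − 6 = -4°C.
Density altitude = 4500 + 120 × (-4) = 4500 + (-480) = 4020 ft.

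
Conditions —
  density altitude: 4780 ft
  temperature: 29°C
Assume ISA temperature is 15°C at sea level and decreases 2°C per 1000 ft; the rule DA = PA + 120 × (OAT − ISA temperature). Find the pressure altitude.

2500 ft

DA = PA + 120 × (OAT − (15 − 2·PA/1000)) = PA + 120·OAT − 1800 + 0.24·PA = 1.24·PA + 120·OAT − 1800.
So 1.24·PA = 4780 − 120 × 29 + 1800 = 3100.
PA = 3100 / 1.24 = 2500 ft.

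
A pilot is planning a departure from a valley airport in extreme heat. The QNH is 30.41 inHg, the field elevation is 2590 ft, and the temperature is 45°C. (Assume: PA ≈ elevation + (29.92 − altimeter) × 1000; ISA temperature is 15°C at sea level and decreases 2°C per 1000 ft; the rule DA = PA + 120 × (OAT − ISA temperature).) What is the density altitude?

Pressure altitude = 2590 + (29.92 − 30.41) × 1000 = 2590 + (-490) = 2100 ft.
ISA temperature at 2100 ft = 15 − 2 × (2100/1000) = 10.8°C.
ISA deviation = 45 − 10.8 = +34.2°C.
Density altitude = 2100 + 120 × (34.2) = 6204 ft.

6204 ft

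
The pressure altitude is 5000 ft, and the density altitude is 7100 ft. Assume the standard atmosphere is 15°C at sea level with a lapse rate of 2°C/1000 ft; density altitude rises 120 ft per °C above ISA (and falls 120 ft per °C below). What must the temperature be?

22.5°C

Density altitude − pressure altitude = 7100 − 5000 = +2100 ft.
At 120 ft/°C that is an ISA deviation of 2100/120 = +17.5°C.
ISA temperature at 5000 ft = 15 − 2 × (5000/1000) = 5°C.
OAT = ISA + deviation = 5 + (+17.5) = 22.5°C.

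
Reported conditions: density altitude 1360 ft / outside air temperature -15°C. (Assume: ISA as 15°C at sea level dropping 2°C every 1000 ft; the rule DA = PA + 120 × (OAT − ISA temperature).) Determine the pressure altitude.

DA = PA + 120 × (OAT − (15 − 2·PA/1000)) = PA + 120·OAT − 1800 + 0.24·PA = 1.24·PA + 120·OAT − 1800.
So 1.24·PA = 1360 − 120 × (-15) + 1800 = 4960.
PA = 4960 / 1.24 = 4000 ft.

4000 ft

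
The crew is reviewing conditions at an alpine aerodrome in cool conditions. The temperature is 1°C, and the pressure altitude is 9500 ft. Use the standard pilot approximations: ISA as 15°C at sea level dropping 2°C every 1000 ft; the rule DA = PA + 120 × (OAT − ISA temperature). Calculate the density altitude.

ISA temperature at 9500 ft = 15 − 2 × (9500/1000) = -4°C.
ISA deviation = 1 − (-4) = +5°C.
Density altitude = 9500 + 120 × (5) = 9500 + (+600) = 10100 ft.

10100 ft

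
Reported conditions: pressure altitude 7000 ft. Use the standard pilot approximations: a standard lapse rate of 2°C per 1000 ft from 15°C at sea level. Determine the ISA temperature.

ISA temperature = 15 − 2 × (7000/1000) = 15 − 14 = 1°C.

1°C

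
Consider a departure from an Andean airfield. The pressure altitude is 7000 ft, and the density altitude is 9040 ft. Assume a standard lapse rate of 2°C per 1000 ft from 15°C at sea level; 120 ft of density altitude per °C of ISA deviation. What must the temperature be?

Density altitude − pressure altitude = 9040 − 7000 = +2040 ft.
At 120 ft/°C that is an ISA deviation of 2040/120 = +17°C.
ISA temperature at 7000 ft = 15 − 2 × (7000/1000) = 1°C.
OAT = ISA + deviation = 1 + (+17) = 18°C.

18°C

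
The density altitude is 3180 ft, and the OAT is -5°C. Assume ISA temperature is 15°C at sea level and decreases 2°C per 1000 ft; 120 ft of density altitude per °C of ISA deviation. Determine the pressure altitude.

4500 ft

DA = PA + 120 × (OAT − (15 − 2·PA/1000)) = PA + 120·OAT − 1800 + 0.24·PA = 1.24·PA + 120·OAT − 1800.
So 1.24·PA = 3180 − 120 × (-5) + 1800 = 5580.
PA = 5580 / 1.24 = 4500 ft.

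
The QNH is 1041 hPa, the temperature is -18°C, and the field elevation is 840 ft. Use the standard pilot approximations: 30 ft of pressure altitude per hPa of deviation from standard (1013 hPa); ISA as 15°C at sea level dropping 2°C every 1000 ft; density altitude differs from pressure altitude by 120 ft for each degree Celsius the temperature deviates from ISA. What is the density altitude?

-3960 ft

Pressure altitude = 840 + (1013 − 1041) × 30 = 840 + (-840) = 0 ft.
ISA temperature at 0 ft = 15 − 2 × (0/1000) = 15°C.
ISA deviation = -18 − 15 = -33°C.
Density altitude = 0 + 120 × (-33) = -3960 ft.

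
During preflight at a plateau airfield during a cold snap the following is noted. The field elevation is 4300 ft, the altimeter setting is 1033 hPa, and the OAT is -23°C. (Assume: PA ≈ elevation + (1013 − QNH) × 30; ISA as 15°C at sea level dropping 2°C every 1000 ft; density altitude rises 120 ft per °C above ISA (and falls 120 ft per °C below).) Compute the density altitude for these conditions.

Pressure altitude = 4300 + (1013 − 1033) × 30 = 4300 + (-600) = 3700 ft.
ISA temperature at 3700 ft = 15 − 2 × (3700/1000) = 7.6°C.
ISA deviation = -23 − 7.6 = -30.6°C.
Density altitude = 3700 + 120 × (-30.6) = 28 ft.

28 ft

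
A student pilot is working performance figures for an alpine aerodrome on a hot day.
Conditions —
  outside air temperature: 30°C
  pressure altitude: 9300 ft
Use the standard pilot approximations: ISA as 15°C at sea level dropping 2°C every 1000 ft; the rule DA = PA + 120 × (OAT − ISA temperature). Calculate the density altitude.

ISA temperature at 9300 ft = 15 − 2 × (9300/1000) = -3.6°C.
ISA deviation = 30 − (-3.6) = +33.6°C.
Density altitude = 9300 + 120 × (33.6) = 9300 + (+4032) = 13332 ft.

13332 ft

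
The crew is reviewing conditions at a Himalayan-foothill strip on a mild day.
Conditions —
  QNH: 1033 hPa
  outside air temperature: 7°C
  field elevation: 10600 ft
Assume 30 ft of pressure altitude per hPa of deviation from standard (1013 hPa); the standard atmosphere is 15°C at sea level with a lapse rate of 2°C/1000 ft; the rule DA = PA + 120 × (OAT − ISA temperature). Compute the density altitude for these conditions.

Pressure altitude = 10600 + (1013 − 1033) × 30 = 10600 + (-600) = 10000 ft.
ISA temperature at 10000 ft = 15 − 2 × (10000/1000) = -5°C.
ISA deviation = 7 − (-5) = +12°C.
Density altitude = 10000 + 120 × (12) = 11440 ft.

11440 ft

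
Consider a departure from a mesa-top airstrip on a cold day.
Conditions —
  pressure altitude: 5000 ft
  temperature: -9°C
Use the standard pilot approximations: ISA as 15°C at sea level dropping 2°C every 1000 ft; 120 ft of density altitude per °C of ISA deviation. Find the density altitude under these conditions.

3320 ft

ISA temperature at 5000 ft = 15 − 2 × (5000/1000) = 5°C.
ISA deviation = -9 − 5 = -14°C.
Density altitude = 5000 + 120 × (-14) = 5000 + (-1680) = 3320 ft.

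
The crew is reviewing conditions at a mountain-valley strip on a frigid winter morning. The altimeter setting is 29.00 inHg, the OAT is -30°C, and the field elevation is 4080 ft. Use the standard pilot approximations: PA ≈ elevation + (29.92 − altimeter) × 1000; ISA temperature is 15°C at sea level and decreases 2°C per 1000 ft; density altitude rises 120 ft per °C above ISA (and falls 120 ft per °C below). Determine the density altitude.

800 ft

Pressure altitude = 4080 + (29.92 − 29.00) × 1000 = 4080 + (+920) = 5000 ft.
ISA temperature at 5000 ft = 15 − 2 × (5000/1000) = 5°C.
ISA deviation = -30 − 5 = -35°C.
Density altitude = 5000 + 120 × (-35) = 800 ft.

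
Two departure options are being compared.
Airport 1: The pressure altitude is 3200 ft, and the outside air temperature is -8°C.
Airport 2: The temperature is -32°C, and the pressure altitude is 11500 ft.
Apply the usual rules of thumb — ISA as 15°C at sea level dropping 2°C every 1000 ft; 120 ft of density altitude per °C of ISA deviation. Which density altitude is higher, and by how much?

Airport 1: ISA temp = 8.6°C, deviation -16.6°C, DA = 3200 + 120 × (-16.6) = 1208 ft.
Airport 2: ISA temp = -8°C, deviation -24°C, DA = 11500 + 120 × (-24) = 8620 ft.
Airport 2 is higher by 8620 − 1208 = 7412 ft.

Airport 2 by 7412 ft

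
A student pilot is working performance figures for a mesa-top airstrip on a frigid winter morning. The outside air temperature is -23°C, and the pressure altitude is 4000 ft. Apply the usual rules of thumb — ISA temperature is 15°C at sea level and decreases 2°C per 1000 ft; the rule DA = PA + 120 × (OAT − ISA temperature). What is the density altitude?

ISA temperature at 4000 ft = 15 − 2 × (4000/1000) = 7°C.
ISA deviation = -23 − 7 = -30°C.
Density altitude = 4000 + 120 × (-30) = 4000 + (-3600) = 400 ft.

400 ft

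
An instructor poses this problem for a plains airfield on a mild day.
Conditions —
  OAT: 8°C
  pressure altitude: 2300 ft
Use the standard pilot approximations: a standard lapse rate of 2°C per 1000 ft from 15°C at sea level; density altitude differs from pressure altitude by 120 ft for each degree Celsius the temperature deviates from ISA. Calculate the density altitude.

ISA temperature at 2300 ft = 15 − 2 × (2300/1000) = 10.4°C.
ISA deviation = 8 − 10.4 = -2.4°C.
Density altitude = 2300 + 120 × (-2.4) = 2300 + (-288) = 2012 ft.

2012 ft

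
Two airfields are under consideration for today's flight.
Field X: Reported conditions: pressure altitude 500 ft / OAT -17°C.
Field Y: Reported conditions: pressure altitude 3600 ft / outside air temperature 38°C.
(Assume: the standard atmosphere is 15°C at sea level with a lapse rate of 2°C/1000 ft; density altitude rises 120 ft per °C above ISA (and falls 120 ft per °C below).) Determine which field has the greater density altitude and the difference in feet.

Field Y by 10444 ft

Field X: ISA temp = 14°C, deviation -31°C, DA = 500 + 120 × (-31) = -3220 ft.
Field Y: ISA temp = 7.8°C, deviation +30.2°C, DA = 3600 + 120 × 30.2 = 7224 ft.
Field Y is higher by 7224 − (-3220) = 10444 ft.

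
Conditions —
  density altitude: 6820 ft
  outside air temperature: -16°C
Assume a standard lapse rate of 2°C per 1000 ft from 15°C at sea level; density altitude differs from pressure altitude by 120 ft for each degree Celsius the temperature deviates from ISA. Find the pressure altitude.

DA = PA + 120 × (OAT − (15 − 2·PA/1000)) = PA + 120·OAT − 1800 + 0.24·PA = 1.24·PA + 120·OAT − 1800.
So 1.24·PA = 6820 − 120 × (-16) + 1800 = 10540.
PA = 10540 / 1.24 = 8500 ft.

8500 ft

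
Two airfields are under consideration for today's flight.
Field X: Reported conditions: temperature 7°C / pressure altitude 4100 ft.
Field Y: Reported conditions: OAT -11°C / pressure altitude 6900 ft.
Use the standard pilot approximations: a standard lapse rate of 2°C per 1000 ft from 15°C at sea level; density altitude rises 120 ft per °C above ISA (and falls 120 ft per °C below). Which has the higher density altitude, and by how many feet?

Field Y by 1312 ft

Field X: ISA temp = 6.8°C, deviation +0.2°C, DA = 4100 + 120 × 0.2 = 4124 ft.
Field Y: ISA temp = 1.2°C, deviation -12.2°C, DA = 6900 + 120 × (-12.2) = 5436 ft.
Field Y is higher by 5436 − 4124 = 1312 ft.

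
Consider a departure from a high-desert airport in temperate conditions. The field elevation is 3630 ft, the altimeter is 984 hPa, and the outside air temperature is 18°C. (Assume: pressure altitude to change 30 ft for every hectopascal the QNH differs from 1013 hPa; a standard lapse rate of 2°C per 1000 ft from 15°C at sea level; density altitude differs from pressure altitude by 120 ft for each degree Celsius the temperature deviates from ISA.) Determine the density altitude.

Pressure altitude = 3630 + (1013 − 984) × 30 = 3630 + (+870) = 4500 ft.
ISA temperature at 4500 ft = 15 − 2 × (4500/1000) = 6°C.
ISA deviation = 18 − 6 = +12°C.
Density altitude = 4500 + 120 × (12) = 5940 ft.

5940 ft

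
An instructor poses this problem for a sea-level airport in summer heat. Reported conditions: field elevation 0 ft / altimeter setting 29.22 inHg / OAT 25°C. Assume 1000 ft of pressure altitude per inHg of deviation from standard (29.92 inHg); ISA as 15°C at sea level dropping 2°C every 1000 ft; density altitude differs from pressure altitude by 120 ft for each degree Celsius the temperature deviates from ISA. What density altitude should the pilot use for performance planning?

2068 ft

Pressure altitude = 0 + (29.92 − 29.22) × 1000 = 0 + (+700) = 700 ft.
ISA temperature at 700 ft = 15 − 2 × (700/1000) = 13.6°C.
ISA deviation = 25 − 13.6 = +11.4°C.
Density altitude = 700 + 120 × (11.4) = 2068 ft.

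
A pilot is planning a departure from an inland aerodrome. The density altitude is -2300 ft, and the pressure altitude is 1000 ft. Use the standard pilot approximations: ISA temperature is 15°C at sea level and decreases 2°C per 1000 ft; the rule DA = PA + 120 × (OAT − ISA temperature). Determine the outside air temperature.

Density altitude − pressure altitude = -2300 − 1000 = -3300 ft.
At 120 ft/°C that is an ISA deviation of -3300/120 = -27.5°C.
ISA temperature at 1000 ft = 15 − 2 × (1000/1000) = 13°C.
OAT = ISA + deviation = 13 + (-27.5) = -14.5°C.

-14.5°C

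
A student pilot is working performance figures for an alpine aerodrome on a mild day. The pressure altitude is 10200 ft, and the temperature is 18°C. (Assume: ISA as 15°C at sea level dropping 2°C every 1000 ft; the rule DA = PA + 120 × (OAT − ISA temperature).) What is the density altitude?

ISA temperature at 10200 ft = 15 − 2 × (10200/1000) = -5.4°C.
ISA deviation = 18 − (-5.4) = +23.4°C.
Density altitude = 10200 + 120 × (23.4) = 10200 + (+2808) = 13008 ft.

13008 ft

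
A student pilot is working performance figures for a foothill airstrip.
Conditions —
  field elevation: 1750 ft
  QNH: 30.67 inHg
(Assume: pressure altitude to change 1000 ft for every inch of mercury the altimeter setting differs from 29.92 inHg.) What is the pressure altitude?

Pressure correction = (29.92 − 30.67) × 1000 = -750 ft.
Pressure altitude = 1750 + (-750) = 1000 ft.

1000 ft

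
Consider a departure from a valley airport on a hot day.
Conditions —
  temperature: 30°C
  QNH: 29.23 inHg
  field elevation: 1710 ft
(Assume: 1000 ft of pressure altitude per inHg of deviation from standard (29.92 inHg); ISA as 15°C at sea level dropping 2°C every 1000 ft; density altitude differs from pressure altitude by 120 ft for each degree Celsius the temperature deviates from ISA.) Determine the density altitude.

4776 ft

Pressure altitude = 1710 + (29.92 − 29.23) × 1000 = 1710 + (+690) = 2400 ft.
ISA temperature at 2400 ft = 15 − 2 × (2400/1000) = 10.2°C.
ISA deviation = 30 − 10.2 = +19.8°C.
Density altitude = 2400 + 120 × (19.8) = 4776 ft.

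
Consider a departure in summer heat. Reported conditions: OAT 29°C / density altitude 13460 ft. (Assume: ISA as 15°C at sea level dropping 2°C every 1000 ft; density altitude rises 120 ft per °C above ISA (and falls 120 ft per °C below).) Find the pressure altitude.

DA = PA + 120 × (OAT − (15 − 2·PA/1000)) = PA + 120·OAT − 1800 + 0.24·PA = 1.24·PA + 120·OAT − 1800.
So 1.24·PA = 13460 − 120 × 29 + 1800 = 11780.
PA = 11780 / 1.24 = 9500 ft.

9500 ft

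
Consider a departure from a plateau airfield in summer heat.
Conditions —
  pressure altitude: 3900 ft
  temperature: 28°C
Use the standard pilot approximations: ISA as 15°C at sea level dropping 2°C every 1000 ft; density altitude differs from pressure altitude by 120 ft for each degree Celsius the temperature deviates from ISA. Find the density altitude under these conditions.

6396 ft

ISA temperature at 3900 ft = 15 − 2 × (3900/1000) = 7.2°C.
ISA deviation = 28 − 7.2 = +20.8°C.
Density altitude = 3900 + 120 × (20.8) = 3900 + (+2496) = 6396 ft.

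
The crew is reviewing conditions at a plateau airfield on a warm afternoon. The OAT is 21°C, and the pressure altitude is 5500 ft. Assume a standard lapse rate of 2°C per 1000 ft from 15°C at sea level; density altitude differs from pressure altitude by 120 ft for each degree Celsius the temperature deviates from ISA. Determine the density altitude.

ISA temperature at 5500 ft = 15 − 2 × (5500/1000) = 4°C.
ISA deviation = 21 − 4 = +17°C.
Density altitude = 5500 + 120 × (17) = 5500 + (+2040) = 7540 ft.

7540 ft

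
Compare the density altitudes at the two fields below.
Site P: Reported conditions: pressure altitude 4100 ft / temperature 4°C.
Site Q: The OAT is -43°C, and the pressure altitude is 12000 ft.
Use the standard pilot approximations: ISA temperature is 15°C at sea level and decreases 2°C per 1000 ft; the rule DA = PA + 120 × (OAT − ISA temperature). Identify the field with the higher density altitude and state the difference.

Site P: ISA temp = 6.8°C, deviation -2.8°C, DA = 4100 + 120 × (-2.8) = 3764 ft.
Site Q: ISA temp = -9°C, deviation -34°C, DA = 12000 + 120 × (-34) = 7920 ft.
Site Q is higher by 7920 − 3764 = 4156 ft.

Site Q by 4156 ft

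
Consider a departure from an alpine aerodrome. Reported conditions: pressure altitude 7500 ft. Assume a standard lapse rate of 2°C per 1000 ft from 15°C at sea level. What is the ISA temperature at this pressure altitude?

ISA temperature = 15 − 2 × (7500/1000) = 15 − 15 = 0°C.

0°C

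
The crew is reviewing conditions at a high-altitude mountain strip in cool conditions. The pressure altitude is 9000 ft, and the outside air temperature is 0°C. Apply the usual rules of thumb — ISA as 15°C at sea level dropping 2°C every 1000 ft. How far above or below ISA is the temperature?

ISA temperature at 9000 ft = 15 − 2 × (9000/1000) = -3°C.
Deviation = OAT − ISA = 0 − (-3) = +3°C.

ISA+3°C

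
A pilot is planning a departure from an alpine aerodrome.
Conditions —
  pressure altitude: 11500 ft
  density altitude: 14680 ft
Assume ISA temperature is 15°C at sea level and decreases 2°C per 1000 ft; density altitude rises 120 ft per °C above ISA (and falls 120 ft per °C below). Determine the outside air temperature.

18.5°C

Density altitude − pressure altitude = 14680 − 11500 = +3180 ft.
At 120 ft/°C that is an ISA deviation of 3180/120 = +26.5°C.
ISA temperature at 11500 ft = 15 − 2 × (11500/1000) = -8°C.
OAT = ISA + deviation = -8 + (+26.5) = 18.5°C.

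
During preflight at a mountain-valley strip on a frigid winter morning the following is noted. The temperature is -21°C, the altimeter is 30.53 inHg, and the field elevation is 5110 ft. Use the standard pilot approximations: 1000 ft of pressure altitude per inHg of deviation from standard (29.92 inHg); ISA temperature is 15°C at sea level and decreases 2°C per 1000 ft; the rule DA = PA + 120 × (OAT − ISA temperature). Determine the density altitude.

Pressure altitude = 5110 + (29.92 − 30.53) × 1000 = 5110 + (-610) = 4500 ft.
ISA temperature at 4500 ft = 15 − 2 × (4500/1000) = 6°C.
ISA deviation = -21 − 6 = -27°C.
Density altitude = 4500 + 120 × (-27) = 1260 ft.

1260 ft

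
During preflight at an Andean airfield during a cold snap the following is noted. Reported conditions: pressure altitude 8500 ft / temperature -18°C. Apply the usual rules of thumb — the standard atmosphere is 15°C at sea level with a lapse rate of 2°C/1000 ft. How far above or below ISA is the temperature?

ISA temperature at 8500 ft = 15 − 2 × (8500/1000) = -2°C.
Deviation = OAT − ISA = -18 − (-2) = -16°C.

ISA-16°C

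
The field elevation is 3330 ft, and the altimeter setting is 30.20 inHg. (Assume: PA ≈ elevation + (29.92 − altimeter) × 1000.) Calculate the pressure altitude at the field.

3050 ft

Pressure correction = (29.92 − 30.20) × 1000 = -280 ft.
Pressure altitude = 3330 + (-280) = 3050 ft.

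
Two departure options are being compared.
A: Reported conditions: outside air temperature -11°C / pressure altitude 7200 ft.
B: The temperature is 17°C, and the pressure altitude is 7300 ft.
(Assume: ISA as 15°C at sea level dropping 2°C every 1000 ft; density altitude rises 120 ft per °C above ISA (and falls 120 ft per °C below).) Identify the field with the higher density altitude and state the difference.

B by 3484 ft

A: ISA temp = 0.6°C, deviation -11.6°C, DA = 7200 + 120 × (-11.6) = 5808 ft.
B: ISA temp = 0.4°C, deviation +16.6°C, DA = 7300 + 120 × 16.6 = 9292 ft.
B is higher by 9292 − 5808 = 3484 ft.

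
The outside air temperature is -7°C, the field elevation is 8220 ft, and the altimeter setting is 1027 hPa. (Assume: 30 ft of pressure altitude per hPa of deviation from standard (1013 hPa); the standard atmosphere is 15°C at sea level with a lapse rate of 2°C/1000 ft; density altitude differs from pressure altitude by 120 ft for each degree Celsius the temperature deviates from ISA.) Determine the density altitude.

Pressure altitude = 8220 + (1013 − 1027) × 30 = 8220 + (-420) = 7800 ft.
ISA temperature at 7800 ft = 15 − 2 × (7800/1000) = -0.6°C.
ISA deviation = -7 − (-0.6) = -6.4°C.
Density altitude = 7800 + 120 × (-6.4) = 7032 ft.

7032 ft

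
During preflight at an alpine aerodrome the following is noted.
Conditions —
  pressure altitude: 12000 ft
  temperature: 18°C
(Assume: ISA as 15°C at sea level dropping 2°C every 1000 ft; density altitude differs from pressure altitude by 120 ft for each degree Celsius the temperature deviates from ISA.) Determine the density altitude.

ISA temperature at 12000 ft = 15 − 2 × (12000/1000) = -9°C.
ISA deviation = 18 − (-9) = +27°C.
Density altitude = 12000 + 120 × (27) = 12000 + (+3240) = 15240 ft.

15240 ft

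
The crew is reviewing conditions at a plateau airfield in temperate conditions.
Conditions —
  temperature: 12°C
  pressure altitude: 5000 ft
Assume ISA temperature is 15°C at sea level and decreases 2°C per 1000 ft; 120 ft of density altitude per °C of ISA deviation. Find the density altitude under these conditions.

5840 ft

ISA temperature at 5000 ft = 15 − 2 × (5000/1000) = 5°C.
ISA deviation = 12 − 5 = +7°C.
Density altitude = 5000 + 120 × (7) = 5000 + (+840) = 5840 ft.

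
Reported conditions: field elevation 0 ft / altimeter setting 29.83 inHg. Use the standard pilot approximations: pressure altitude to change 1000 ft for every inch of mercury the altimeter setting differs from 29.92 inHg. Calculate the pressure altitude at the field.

90 ft

Pressure correction = (29.92 − 29.83) × 1000 = +90 ft.
Pressure altitude = 0 + (+90) = 90 ft.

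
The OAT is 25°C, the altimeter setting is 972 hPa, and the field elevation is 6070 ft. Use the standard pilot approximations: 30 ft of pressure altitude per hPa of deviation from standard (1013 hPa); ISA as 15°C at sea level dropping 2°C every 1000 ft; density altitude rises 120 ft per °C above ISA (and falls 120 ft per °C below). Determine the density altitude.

Pressure altitude = 6070 + (1013 − 972) × 30 = 6070 + (+1230) = 7300 ft.
ISA temperature at 7300 ft = 15 − 2 × (7300/1000) = 0.4°C.
ISA deviation = 25 − 0.4 = +24.6°C.
Density altitude = 7300 + 120 × (24.6) = 10252 ft.

10252 ft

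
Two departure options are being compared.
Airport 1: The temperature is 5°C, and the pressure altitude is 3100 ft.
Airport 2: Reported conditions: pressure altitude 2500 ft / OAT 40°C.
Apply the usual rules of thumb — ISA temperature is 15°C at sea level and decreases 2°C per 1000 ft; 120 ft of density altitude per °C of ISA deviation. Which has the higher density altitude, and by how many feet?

Airport 1: ISA temp = 8.8°C, deviation -3.8°C, DA = 3100 + 120 × (-3.8) = 2644 ft.
Airport 2: ISA temp = 10°C, deviation +30°C, DA = 2500 + 120 × 30 = 6100 ft.
Airport 2 is higher by 6100 − 2644 = 3456 ft.

Airport 2 by 3456 ft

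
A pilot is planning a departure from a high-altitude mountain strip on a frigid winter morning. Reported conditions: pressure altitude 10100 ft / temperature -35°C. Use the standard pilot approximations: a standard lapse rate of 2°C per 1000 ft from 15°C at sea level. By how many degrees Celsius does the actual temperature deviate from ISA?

ISA-29.8°C

ISA temperature at 10100 ft = 15 − 2 × (10100/1000) = -5.2°C.
Deviation = OAT − ISA = -35 − (-5.2) = -29.8°C.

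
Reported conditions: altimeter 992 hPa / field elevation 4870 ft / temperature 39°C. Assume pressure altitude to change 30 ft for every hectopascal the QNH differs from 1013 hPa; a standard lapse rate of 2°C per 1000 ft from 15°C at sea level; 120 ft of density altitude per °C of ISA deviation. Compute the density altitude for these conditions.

9700 ft

Pressure altitude = 4870 + (1013 − 992) × 30 = 4870 + (+630) = 5500 ft.
ISA temperature at 5500 ft = 15 − 2 × (5500/1000) = 4°C.
ISA deviation = 39 − 4 = +35°C.
Density altitude = 5500 + 120 × (35) = 9700 ft.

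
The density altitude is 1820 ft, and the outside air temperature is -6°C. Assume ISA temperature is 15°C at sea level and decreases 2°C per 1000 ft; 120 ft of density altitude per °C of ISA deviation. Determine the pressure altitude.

DA = PA + 120 × (OAT − (15 − 2·PA/1000)) = PA + 120·OAT − 1800 + 0.24·PA = 1.24·PA + 120·OAT − 1800.
So 1.24·PA = 1820 − 120 × (-6) + 1800 = 4340.
PA = 4340 / 1.24 = 3500 ft.

3500 ft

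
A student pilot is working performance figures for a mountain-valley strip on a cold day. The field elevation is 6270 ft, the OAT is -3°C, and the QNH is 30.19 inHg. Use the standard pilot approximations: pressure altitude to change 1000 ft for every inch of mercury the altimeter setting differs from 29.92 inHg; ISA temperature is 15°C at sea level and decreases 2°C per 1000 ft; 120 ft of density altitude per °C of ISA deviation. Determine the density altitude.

5280 ft

Pressure altitude = 6270 + (29.92 − 30.19) × 1000 = 6270 + (-270) = 6000 ft.
ISA temperature at 6000 ft = 15 − 2 × (6000/1000) = 3°C.
ISA deviation = -3 − 3 = -6°C.
Density altitude = 6000 + 120 × (-6) = 5280 ft.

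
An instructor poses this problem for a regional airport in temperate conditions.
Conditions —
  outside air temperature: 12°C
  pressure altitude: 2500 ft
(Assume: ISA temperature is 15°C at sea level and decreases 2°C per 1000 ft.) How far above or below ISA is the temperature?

ISA+2°C

ISA temperature at 2500 ft = 15 − 2 × (2500/1000) = 10°C.
Deviation = OAT − ISA = 12 − 10 = +2°C.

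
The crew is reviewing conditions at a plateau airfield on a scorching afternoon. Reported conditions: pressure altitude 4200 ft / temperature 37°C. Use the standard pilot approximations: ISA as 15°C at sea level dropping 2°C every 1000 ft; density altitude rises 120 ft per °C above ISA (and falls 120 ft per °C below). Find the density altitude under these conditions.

ISA temperature at 4200 ft = 15 − 2 × (4200/1000) = 6.6°C.
ISA deviation = 37 − 6.6 = +30.4°C.
Density altitude = 4200 + 120 × (30.4) = 4200 + (+3648) = 7848 ft.

7848 ft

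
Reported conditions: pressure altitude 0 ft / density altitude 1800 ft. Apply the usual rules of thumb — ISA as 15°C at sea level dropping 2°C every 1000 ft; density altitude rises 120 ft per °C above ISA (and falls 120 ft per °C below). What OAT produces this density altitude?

Density altitude − pressure altitude = 1800 − 0 = +1800 ft.
At 120 ft/°C that is an ISA deviation of 1800/120 = +15°C.
ISA temperature at 0 ft = 15 − 2 × (0/1000) = 15°C.
OAT = ISA + deviation = 15 + (+15) = 30°C.

30°C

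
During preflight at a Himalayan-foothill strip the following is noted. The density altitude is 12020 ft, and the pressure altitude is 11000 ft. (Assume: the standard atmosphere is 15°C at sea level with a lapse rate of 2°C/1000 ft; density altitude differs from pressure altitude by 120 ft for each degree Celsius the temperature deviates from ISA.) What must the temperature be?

1.5°C

Density altitude − pressure altitude = 12020 − 11000 = +1020 ft.
At 120 ft/°C that is an ISA deviation of 1020/120 = +8.5°C.
ISA temperature at 11000 ft = 15 − 2 × (11000/1000) = -7°C.
OAT = ISA + deviation = -7 + (+8.5) = 1.5°C.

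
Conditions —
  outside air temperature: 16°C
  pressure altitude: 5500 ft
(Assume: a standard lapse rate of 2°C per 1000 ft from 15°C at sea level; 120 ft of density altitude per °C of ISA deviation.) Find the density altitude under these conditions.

6940 ft

ISA temperature at 5500 ft = 15 − 2 × (5500/1000) = 4°C.
ISA deviation = 16 − 4 = +12°C.
Density altitude = 5500 + 120 × (12) = 5500 + (+1440) = 6940 ft.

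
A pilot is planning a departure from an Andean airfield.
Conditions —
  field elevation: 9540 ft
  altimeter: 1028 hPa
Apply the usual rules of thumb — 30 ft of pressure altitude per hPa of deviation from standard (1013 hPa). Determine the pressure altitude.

Pressure correction = (1013 − 1028) × 30 = -450 ft.
Pressure altitude = 9540 + (-450) = 9090 ft.

9090 ft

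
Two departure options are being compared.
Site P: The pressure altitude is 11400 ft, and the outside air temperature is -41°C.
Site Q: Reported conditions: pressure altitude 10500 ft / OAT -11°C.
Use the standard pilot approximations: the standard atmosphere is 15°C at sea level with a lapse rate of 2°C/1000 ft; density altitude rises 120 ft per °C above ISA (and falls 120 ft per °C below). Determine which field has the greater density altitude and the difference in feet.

Site P: ISA temp = -7.8°C, deviation -33.2°C, DA = 11400 + 120 × (-33.2) = 7416 ft.
Site Q: ISA temp = -6°C, deviation -5°C, DA = 10500 + 120 × (-5) = 9900 ft.
Site Q is higher by 9900 − 7416 = 2484 ft.

Site Q by 2484 ft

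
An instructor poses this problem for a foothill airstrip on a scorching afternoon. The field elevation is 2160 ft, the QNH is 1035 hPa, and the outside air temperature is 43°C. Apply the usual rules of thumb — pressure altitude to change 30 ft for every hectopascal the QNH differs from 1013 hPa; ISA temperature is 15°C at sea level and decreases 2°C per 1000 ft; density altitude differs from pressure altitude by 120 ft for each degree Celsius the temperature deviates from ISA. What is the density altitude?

5220 ft

Pressure altitude = 2160 + (1013 − 1035) × 30 = 2160 + (-660) = 1500 ft.
ISA temperature at 1500 ft = 15 − 2 × (1500/1000) = 12°C.
ISA deviation = 43 − 12 = +31°C.
Density altitude = 1500 + 120 × (31) = 5220 ft.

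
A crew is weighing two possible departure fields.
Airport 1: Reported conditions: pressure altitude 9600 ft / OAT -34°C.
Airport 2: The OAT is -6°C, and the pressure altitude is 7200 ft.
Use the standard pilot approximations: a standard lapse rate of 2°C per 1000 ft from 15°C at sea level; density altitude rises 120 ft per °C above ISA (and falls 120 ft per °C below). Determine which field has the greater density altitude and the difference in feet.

Airport 1: ISA temp = -4.2°C, deviation -29.8°C, DA = 9600 + 120 × (-29.8) = 6024 ft.
Airport 2: ISA temp = 0.6°C, deviation -6.6°C, DA = 7200 + 120 × (-6.6) = 6408 ft.
Airport 2 is higher by 6408 − 6024 = 384 ft.

Airport 2 by 384 ft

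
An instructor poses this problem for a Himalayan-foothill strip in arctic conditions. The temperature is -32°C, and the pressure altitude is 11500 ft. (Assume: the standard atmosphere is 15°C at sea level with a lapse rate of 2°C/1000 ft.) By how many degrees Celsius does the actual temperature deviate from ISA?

ISA temperature at 11500 ft = 15 − 2 × (11500/1000) = -8°C.
Deviation = OAT − ISA = -32 − (-8) = -24°C.

ISA-24°C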